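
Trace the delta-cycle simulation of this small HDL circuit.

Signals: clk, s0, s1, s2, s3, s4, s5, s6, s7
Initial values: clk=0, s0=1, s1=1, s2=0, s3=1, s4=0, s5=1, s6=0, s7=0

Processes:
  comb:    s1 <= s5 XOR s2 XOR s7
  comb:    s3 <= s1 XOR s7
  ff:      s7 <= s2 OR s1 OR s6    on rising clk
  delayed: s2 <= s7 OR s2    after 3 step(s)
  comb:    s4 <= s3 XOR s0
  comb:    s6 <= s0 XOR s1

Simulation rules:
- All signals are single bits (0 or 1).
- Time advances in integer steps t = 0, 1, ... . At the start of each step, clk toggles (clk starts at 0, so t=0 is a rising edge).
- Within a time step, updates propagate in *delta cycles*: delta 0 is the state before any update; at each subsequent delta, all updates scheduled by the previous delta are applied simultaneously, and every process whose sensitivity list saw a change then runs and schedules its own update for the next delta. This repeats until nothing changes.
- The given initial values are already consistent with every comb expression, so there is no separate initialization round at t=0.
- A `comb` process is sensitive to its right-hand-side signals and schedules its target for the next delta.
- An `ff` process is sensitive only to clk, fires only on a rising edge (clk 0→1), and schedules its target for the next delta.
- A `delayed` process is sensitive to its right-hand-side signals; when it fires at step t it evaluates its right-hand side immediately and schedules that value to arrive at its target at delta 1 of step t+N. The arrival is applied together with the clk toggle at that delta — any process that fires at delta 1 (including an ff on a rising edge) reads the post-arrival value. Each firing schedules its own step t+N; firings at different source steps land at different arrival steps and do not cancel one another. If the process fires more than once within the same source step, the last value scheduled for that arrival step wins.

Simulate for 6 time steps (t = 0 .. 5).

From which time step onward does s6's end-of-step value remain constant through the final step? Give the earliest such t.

[bits: clk,s2,s3,s6,s5,s7,s1,s4,s0]
t=0: Δ0=001010101 Δ1=101010101 Δ2=101011101 Δ3=100011001 Δ4=101111011 Δ5=101111001 | 5Δ
t=1: Δ0=101111001 Δ1=001111001 | 1Δ
t=2: Δ0=001111001 Δ1=101111001 | 1Δ
t=3: Δ0=101111001 Δ1=011111001 Δ2=011111101 Δ3=010011101 Δ4=010011111 | 4Δ
t=4: Δ0=010011111 Δ1=110011111 | 1Δ
t=5: Δ0=110011111 Δ1=010011111 | 1Δ

3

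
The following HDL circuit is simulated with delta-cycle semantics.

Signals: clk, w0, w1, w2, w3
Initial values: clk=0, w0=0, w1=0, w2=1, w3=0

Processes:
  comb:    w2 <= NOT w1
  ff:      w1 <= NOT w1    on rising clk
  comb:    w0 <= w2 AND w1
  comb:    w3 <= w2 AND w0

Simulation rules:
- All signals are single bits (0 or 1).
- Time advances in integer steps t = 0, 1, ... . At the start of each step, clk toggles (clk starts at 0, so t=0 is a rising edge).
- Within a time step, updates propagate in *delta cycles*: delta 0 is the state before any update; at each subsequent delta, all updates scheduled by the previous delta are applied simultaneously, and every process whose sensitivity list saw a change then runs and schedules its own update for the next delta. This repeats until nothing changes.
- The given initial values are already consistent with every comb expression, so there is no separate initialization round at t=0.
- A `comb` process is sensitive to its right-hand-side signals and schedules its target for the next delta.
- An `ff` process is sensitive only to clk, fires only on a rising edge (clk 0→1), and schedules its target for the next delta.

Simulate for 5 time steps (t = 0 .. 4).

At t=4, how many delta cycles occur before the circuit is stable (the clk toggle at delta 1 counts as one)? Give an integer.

4

t0.Δ0 w3=0 clk=0 w1=0 w0=0 w2=1
t0.Δ1 w3=0 clk=1 w1=0 w0=0 w2=1
t0.Δ2 w3=0 clk=1 w1=1 w0=0 w2=1
t0.Δ3 w3=0 clk=1 w1=1 w0=1 w2=0
t0.Δ4 w3=0 clk=1 w1=1 w0=0 w2=0
t1.Δ0 w3=0 clk=1 w1=1 w0=0 w2=0
t1.Δ1 w3=0 clk=0 w1=1 w0=0 w2=0
t2.Δ0 w3=0 clk=0 w1=1 w0=0 w2=0
t2.Δ1 w3=0 clk=1 w1=1 w0=0 w2=0
t2.Δ2 w3=0 clk=1 w1=0 w0=0 w2=0
t2.Δ3 w3=0 clk=1 w1=0 w0=0 w2=1
t3.Δ0 w3=0 clk=1 w1=0 w0=0 w2=1
t3.Δ1 w3=0 clk=0 w1=0 w0=0 w2=1
t4.Δ0 w3=0 clk=0 w1=0 w0=0 w2=1
t4.Δ1 w3=0 clk=1 w1=0 w0=0 w2=1
t4.Δ2 w3=0 clk=1 w1=1 w0=0 w2=1
t4.Δ3 w3=0 clk=1 w1=1 w0=1 w2=0
t4.Δ4 w3=0 clk=1 w1=1 w0=0 w2=0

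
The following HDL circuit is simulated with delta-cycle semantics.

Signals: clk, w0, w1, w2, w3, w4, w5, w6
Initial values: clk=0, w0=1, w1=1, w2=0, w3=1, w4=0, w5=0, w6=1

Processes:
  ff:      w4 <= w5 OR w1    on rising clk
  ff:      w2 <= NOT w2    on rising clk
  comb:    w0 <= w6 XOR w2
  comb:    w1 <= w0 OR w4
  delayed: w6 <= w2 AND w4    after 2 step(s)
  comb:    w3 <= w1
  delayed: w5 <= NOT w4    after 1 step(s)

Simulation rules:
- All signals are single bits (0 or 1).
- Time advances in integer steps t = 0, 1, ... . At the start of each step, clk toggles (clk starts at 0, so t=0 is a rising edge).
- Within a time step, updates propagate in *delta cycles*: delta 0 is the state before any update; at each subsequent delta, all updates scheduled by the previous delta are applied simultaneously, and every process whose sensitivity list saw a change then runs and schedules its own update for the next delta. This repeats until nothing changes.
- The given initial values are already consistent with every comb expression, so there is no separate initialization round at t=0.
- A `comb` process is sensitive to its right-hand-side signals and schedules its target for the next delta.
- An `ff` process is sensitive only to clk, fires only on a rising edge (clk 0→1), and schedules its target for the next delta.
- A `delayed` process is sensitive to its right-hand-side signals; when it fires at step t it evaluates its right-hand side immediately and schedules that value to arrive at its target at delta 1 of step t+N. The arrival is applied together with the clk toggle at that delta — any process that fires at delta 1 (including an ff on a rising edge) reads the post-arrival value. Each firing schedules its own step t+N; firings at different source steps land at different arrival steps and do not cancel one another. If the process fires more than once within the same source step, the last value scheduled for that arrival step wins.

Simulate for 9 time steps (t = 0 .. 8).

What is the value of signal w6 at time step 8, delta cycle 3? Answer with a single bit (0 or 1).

t=0 Δ0: w4=0 w2=0 clk=0 w6=1 w1=1 w0=1 w5=0 w3=1
  Δ1: clk:0→1
  Δ2: w4:0→1, w2:0→1
  Δ3: w0:1→0
  (3Δ to stable)
t=1 Δ0: w4=1 w2=1 clk=1 w6=1 w1=1 w0=0 w5=0 w3=1
  Δ1: clk:1→0
  (1Δ to stable)
t=2 Δ0: w4=1 w2=1 clk=0 w6=1 w1=1 w0=0 w5=0 w3=1
  Δ1: clk:0→1
  Δ2: w2:1→0
  Δ3: w0:0→1
  (3Δ to stable)
t=3 Δ0: w4=1 w2=0 clk=1 w6=1 w1=1 w0=1 w5=0 w3=1
  Δ1: clk:1→0
  (1Δ to stable)
t=4 Δ0: w4=1 w2=0 clk=0 w6=1 w1=1 w0=1 w5=0 w3=1
  Δ1: clk:0→1, w6:1→0
  Δ2: w2:0→1, w0:1→0
  Δ3: w0:0→1
  (3Δ to stable)
t=5 Δ0: w4=1 w2=1 clk=1 w6=0 w1=1 w0=1 w5=0 w3=1
  Δ1: clk:1→0
  (1Δ to stable)
t=6 Δ0: w4=1 w2=1 clk=0 w6=0 w1=1 w0=1 w5=0 w3=1
  Δ1: clk:0→1, w6:0→1
  Δ2: w2:1→0, w0:1→0
  Δ3: w0:0→1
  (3Δ to stable)
t=7 Δ0: w4=1 w2=0 clk=1 w6=1 w1=1 w0=1 w5=0 w3=1
  Δ1: clk:1→0
  (1Δ to stable)
t=8 Δ0: w4=1 w2=0 clk=0 w6=1 w1=1 w0=1 w5=0 w3=1
  Δ1: clk:0→1, w6:1→0
  Δ2: w2:0→1, w0:1→0
  Δ3: w0:0→1
  (3Δ to stable)

0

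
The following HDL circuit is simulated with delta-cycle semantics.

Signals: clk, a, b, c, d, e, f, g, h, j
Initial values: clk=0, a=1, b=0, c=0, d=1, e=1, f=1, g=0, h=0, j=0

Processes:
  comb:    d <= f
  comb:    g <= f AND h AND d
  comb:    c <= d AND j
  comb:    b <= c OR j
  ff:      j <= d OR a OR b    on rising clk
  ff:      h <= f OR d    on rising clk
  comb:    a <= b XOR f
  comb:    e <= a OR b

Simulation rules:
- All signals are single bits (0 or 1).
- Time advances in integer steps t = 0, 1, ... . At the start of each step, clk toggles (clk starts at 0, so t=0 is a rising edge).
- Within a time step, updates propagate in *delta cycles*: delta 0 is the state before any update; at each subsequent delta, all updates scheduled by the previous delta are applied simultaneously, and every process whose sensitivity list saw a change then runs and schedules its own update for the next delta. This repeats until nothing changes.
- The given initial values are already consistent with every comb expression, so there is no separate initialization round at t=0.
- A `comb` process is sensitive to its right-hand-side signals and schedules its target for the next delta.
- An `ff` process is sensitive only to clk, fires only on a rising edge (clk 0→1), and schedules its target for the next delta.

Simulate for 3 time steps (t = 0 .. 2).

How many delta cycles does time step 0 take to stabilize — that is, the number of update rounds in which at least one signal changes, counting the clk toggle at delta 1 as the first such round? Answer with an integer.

4

t=0 Δ0: h=0 c=0 g=0 b=0 a=1 clk=0 j=0 f=1 e=1 d=1
  Δ1: clk:0→1
  Δ2: h:0→1, j:0→1
  Δ3: c:0→1, g:0→1, b:0→1
  Δ4: a:1→0
  (4Δ to stable)
t=1 Δ0: h=1 c=1 g=1 b=1 a=0 clk=1 j=1 f=1 e=1 d=1
  Δ1: clk:1→0
  (1Δ to stable)
t=2 Δ0: h=1 c=1 g=1 b=1 a=0 clk=0 j=1 f=1 e=1 d=1
  Δ1: clk:0→1
  (1Δ to stable)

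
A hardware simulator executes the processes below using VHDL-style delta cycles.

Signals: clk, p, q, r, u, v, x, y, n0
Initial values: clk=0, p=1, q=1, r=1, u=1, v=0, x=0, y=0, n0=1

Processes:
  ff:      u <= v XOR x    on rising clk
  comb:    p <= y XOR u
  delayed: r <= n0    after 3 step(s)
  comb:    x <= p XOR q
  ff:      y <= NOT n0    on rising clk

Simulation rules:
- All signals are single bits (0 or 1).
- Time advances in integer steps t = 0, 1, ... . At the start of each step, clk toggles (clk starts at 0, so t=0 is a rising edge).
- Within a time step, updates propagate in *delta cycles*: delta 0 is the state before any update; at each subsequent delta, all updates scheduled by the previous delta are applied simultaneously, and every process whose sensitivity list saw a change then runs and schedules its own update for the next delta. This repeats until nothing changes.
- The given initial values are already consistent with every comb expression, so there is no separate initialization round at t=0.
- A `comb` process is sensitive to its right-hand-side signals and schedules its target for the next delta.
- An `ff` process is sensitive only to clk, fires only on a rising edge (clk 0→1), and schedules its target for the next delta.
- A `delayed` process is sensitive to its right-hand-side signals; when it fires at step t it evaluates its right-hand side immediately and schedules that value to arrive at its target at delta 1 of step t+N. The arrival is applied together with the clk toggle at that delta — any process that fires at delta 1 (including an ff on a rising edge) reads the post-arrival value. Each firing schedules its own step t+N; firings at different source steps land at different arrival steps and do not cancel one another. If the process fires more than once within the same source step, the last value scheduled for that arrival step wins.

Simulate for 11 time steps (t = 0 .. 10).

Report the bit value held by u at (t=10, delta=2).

1

t=0 Δ0: p=1 q=1 x=0 v=0 n0=1 clk=0 u=1 r=1 y=0
  Δ1: clk:0→1
  Δ2: u:1→0
  Δ3: p:1→0
  Δ4: x:0→1
  (4Δ to stable)
t=1 Δ0: p=0 q=1 x=1 v=0 n0=1 clk=1 u=0 r=1 y=0
  Δ1: clk:1→0
  (1Δ to stable)
t=2 Δ0: p=0 q=1 x=1 v=0 n0=1 clk=0 u=0 r=1 y=0
  Δ1: clk:0→1
  Δ2: u:0→1
  Δ3: p:0→1
  Δ4: x:1→0
  (4Δ to stable)
t=3 Δ0: p=1 q=1 x=0 v=0 n0=1 clk=1 u=1 r=1 y=0
  Δ1: clk:1→0
  (1Δ to stable)
t=4 Δ0: p=1 q=1 x=0 v=0 n0=1 clk=0 u=1 r=1 y=0
  Δ1: clk:0→1
  Δ2: u:1→0
  Δ3: p:1→0
  Δ4: x:0→1
  (4Δ to stable)
t=5 Δ0: p=0 q=1 x=1 v=0 n0=1 clk=1 u=0 r=1 y=0
  Δ1: clk:1→0
  (1Δ to stable)
t=6 Δ0: p=0 q=1 x=1 v=0 n0=1 clk=0 u=0 r=1 y=0
  Δ1: clk:0→1
  Δ2: u:0→1
  Δ3: p:0→1
  Δ4: x:1→0
  (4Δ to stable)
t=7 Δ0: p=1 q=1 x=0 v=0 n0=1 clk=1 u=1 r=1 y=0
  Δ1: clk:1→0
  (1Δ to stable)
t=8 Δ0: p=1 q=1 x=0 v=0 n0=1 clk=0 u=1 r=1 y=0
  Δ1: clk:0→1
  Δ2: u:1→0
  Δ3: p:1→0
  Δ4: x:0→1
  (4Δ to stable)
t=9 Δ0: p=0 q=1 x=1 v=0 n0=1 clk=1 u=0 r=1 y=0
  Δ1: clk:1→0
  (1Δ to stable)
t=10 Δ0: p=0 q=1 x=1 v=0 n0=1 clk=0 u=0 r=1 y=0
  Δ1: clk:0→1
  Δ2: u:0→1
  Δ3: p:0→1
  Δ4: x:1→0
  (4Δ to stable)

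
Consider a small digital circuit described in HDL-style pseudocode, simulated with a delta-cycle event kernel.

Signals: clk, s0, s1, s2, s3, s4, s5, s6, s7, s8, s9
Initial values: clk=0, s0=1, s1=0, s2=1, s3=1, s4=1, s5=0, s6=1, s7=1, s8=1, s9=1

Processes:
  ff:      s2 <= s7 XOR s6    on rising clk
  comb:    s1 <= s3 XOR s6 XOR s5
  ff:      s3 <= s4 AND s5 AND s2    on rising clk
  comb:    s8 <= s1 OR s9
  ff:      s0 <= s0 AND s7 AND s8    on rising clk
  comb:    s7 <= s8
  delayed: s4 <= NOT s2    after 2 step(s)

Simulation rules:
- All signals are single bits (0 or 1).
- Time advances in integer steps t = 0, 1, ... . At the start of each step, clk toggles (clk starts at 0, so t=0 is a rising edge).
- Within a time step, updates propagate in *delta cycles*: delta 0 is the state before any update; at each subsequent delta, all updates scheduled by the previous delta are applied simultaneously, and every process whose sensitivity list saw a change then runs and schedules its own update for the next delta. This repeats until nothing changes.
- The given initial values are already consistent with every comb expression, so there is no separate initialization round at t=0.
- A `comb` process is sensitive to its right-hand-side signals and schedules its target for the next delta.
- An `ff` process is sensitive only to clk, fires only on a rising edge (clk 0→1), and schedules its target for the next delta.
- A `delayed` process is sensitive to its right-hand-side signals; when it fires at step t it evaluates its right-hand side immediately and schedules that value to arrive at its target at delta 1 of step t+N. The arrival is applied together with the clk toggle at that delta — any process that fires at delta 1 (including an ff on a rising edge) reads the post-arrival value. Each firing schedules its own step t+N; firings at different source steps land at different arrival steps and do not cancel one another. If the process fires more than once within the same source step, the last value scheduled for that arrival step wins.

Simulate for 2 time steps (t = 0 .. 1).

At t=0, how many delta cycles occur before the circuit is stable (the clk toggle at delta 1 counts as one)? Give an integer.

t=0 Δ0: s1=0 s4=1 s8=1 clk=0 s0=1 s7=1 s9=1 s2=1 s5=0 s3=1 s6=1
  Δ1: clk:0→1
  Δ2: s2:1→0, s3:1→0
  Δ3: s1:0→1
  (3Δ to stable)
t=1 Δ0: s1=1 s4=1 s8=1 clk=1 s0=1 s7=1 s9=1 s2=0 s5=0 s3=0 s6=1
  Δ1: clk:1→0
  (1Δ to stable)

3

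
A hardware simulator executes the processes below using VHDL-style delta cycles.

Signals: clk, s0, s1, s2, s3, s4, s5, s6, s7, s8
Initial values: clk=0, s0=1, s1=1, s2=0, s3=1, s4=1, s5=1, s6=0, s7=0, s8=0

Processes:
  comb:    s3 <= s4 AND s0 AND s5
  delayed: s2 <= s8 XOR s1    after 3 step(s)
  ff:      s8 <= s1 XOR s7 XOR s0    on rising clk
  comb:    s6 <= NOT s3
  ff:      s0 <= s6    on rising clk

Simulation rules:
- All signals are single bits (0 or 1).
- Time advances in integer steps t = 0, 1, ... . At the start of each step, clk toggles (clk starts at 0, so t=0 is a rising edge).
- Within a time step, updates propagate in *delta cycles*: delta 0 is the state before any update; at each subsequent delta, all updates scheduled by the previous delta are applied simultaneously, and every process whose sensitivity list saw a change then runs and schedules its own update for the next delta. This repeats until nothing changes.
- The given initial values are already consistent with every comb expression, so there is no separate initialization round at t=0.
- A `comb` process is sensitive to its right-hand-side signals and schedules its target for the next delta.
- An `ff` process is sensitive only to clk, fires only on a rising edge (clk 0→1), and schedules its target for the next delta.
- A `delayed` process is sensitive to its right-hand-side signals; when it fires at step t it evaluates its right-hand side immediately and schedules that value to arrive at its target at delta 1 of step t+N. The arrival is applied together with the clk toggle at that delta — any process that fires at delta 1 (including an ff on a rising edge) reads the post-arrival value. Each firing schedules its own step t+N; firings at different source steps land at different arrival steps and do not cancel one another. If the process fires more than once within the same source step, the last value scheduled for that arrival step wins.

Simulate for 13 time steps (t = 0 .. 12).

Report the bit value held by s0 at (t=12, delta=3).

0

t0.Δ0 s4=1 s1=1 s7=0 s2=0 clk=0 s5=1 s3=1 s6=0 s0=1 s8=0
t0.Δ1 s4=1 s1=1 s7=0 s2=0 clk=1 s5=1 s3=1 s6=0 s0=1 s8=0
t0.Δ2 s4=1 s1=1 s7=0 s2=0 clk=1 s5=1 s3=1 s6=0 s0=0 s8=0
t0.Δ3 s4=1 s1=1 s7=0 s2=0 clk=1 s5=1 s3=0 s6=0 s0=0 s8=0
t0.Δ4 s4=1 s1=1 s7=0 s2=0 clk=1 s5=1 s3=0 s6=1 s0=0 s8=0
t1.Δ0 s4=1 s1=1 s7=0 s2=0 clk=1 s5=1 s3=0 s6=1 s0=0 s8=0
t1.Δ1 s4=1 s1=1 s7=0 s2=0 clk=0 s5=1 s3=0 s6=1 s0=0 s8=0
t2.Δ0 s4=1 s1=1 s7=0 s2=0 clk=0 s5=1 s3=0 s6=1 s0=0 s8=0
t2.Δ1 s4=1 s1=1 s7=0 s2=0 clk=1 s5=1 s3=0 s6=1 s0=0 s8=0
t2.Δ2 s4=1 s1=1 s7=0 s2=0 clk=1 s5=1 s3=0 s6=1 s0=1 s8=1
t2.Δ3 s4=1 s1=1 s7=0 s2=0 clk=1 s5=1 s3=1 s6=1 s0=1 s8=1
t2.Δ4 s4=1 s1=1 s7=0 s2=0 clk=1 s5=1 s3=1 s6=0 s0=1 s8=1
t3.Δ0 s4=1 s1=1 s7=0 s2=0 clk=1 s5=1 s3=1 s6=0 s0=1 s8=1
t3.Δ1 s4=1 s1=1 s7=0 s2=0 clk=0 s5=1 s3=1 s6=0 s0=1 s8=1
t4.Δ0 s4=1 s1=1 s7=0 s2=0 clk=0 s5=1 s3=1 s6=0 s0=1 s8=1
t4.Δ1 s4=1 s1=1 s7=0 s2=0 clk=1 s5=1 s3=1 s6=0 s0=1 s8=1
t4.Δ2 s4=1 s1=1 s7=0 s2=0 clk=1 s5=1 s3=1 s6=0 s0=0 s8=0
t4.Δ3 s4=1 s1=1 s7=0 s2=0 clk=1 s5=1 s3=0 s6=0 s0=0 s8=0
t4.Δ4 s4=1 s1=1 s7=0 s2=0 clk=1 s5=1 s3=0 s6=1 s0=0 s8=0
t5.Δ0 s4=1 s1=1 s7=0 s2=0 clk=1 s5=1 s3=0 s6=1 s0=0 s8=0
t5.Δ1 s4=1 s1=1 s7=0 s2=0 clk=0 s5=1 s3=0 s6=1 s0=0 s8=0
t6.Δ0 s4=1 s1=1 s7=0 s2=0 clk=0 s5=1 s3=0 s6=1 s0=0 s8=0
t6.Δ1 s4=1 s1=1 s7=0 s2=0 clk=1 s5=1 s3=0 s6=1 s0=0 s8=0
t6.Δ2 s4=1 s1=1 s7=0 s2=0 clk=1 s5=1 s3=0 s6=1 s0=1 s8=1
t6.Δ3 s4=1 s1=1 s7=0 s2=0 clk=1 s5=1 s3=1 s6=1 s0=1 s8=1
t6.Δ4 s4=1 s1=1 s7=0 s2=0 clk=1 s5=1 s3=1 s6=0 s0=1 s8=1
t7.Δ0 s4=1 s1=1 s7=0 s2=0 clk=1 s5=1 s3=1 s6=0 s0=1 s8=1
t7.Δ1 s4=1 s1=1 s7=0 s2=1 clk=0 s5=1 s3=1 s6=0 s0=1 s8=1
t8.Δ0 s4=1 s1=1 s7=0 s2=1 clk=0 s5=1 s3=1 s6=0 s0=1 s8=1
t8.Δ1 s4=1 s1=1 s7=0 s2=1 clk=1 s5=1 s3=1 s6=0 s0=1 s8=1
t8.Δ2 s4=1 s1=1 s7=0 s2=1 clk=1 s5=1 s3=1 s6=0 s0=0 s8=0
t8.Δ3 s4=1 s1=1 s7=0 s2=1 clk=1 s5=1 s3=0 s6=0 s0=0 s8=0
t8.Δ4 s4=1 s1=1 s7=0 s2=1 clk=1 s5=1 s3=0 s6=1 s0=0 s8=0
t9.Δ0 s4=1 s1=1 s7=0 s2=1 clk=1 s5=1 s3=0 s6=1 s0=0 s8=0
t9.Δ1 s4=1 s1=1 s7=0 s2=0 clk=0 s5=1 s3=0 s6=1 s0=0 s8=0
t10.Δ0 s4=1 s1=1 s7=0 s2=0 clk=0 s5=1 s3=0 s6=1 s0=0 s8=0
t10.Δ1 s4=1 s1=1 s7=0 s2=0 clk=1 s5=1 s3=0 s6=1 s0=0 s8=0
t10.Δ2 s4=1 s1=1 s7=0 s2=0 clk=1 s5=1 s3=0 s6=1 s0=1 s8=1
t10.Δ3 s4=1 s1=1 s7=0 s2=0 clk=1 s5=1 s3=1 s6=1 s0=1 s8=1
t10.Δ4 s4=1 s1=1 s7=0 s2=0 clk=1 s5=1 s3=1 s6=0 s0=1 s8=1
t11.Δ0 s4=1 s1=1 s7=0 s2=0 clk=1 s5=1 s3=1 s6=0 s0=1 s8=1
t11.Δ1 s4=1 s1=1 s7=0 s2=1 clk=0 s5=1 s3=1 s6=0 s0=1 s8=1
t12.Δ0 s4=1 s1=1 s7=0 s2=1 clk=0 s5=1 s3=1 s6=0 s0=1 s8=1
t12.Δ1 s4=1 s1=1 s7=0 s2=1 clk=1 s5=1 s3=1 s6=0 s0=1 s8=1
t12.Δ2 s4=1 s1=1 s7=0 s2=1 clk=1 s5=1 s3=1 s6=0 s0=0 s8=0
t12.Δ3 s4=1 s1=1 s7=0 s2=1 clk=1 s5=1 s3=0 s6=0 s0=0 s8=0
t12.Δ4 s4=1 s1=1 s7=0 s2=1 clk=1 s5=1 s3=0 s6=1 s0=0 s8=0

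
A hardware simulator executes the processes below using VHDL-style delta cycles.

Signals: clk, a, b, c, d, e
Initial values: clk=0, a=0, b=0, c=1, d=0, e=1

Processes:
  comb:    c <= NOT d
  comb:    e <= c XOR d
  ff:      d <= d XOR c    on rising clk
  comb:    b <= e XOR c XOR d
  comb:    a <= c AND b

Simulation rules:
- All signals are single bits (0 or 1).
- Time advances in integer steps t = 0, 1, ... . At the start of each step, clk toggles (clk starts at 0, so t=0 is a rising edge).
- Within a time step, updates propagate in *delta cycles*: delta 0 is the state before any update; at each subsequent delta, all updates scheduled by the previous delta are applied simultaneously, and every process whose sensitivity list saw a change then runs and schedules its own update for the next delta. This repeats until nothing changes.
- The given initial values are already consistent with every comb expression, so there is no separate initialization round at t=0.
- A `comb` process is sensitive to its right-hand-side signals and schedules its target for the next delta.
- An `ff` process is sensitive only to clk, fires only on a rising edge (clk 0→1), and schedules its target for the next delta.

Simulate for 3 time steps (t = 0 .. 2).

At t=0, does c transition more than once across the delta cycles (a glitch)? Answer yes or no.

[bits: a,e,clk,b,c,d]
t=0: Δ0=010010 Δ1=011010 Δ2=011011 Δ3=001101 Δ4=011101 Δ5=011001 | 5Δ
t=1: Δ0=011001 Δ1=010001 | 1Δ
t=2: Δ0=010001 Δ1=011001 | 1Δ

no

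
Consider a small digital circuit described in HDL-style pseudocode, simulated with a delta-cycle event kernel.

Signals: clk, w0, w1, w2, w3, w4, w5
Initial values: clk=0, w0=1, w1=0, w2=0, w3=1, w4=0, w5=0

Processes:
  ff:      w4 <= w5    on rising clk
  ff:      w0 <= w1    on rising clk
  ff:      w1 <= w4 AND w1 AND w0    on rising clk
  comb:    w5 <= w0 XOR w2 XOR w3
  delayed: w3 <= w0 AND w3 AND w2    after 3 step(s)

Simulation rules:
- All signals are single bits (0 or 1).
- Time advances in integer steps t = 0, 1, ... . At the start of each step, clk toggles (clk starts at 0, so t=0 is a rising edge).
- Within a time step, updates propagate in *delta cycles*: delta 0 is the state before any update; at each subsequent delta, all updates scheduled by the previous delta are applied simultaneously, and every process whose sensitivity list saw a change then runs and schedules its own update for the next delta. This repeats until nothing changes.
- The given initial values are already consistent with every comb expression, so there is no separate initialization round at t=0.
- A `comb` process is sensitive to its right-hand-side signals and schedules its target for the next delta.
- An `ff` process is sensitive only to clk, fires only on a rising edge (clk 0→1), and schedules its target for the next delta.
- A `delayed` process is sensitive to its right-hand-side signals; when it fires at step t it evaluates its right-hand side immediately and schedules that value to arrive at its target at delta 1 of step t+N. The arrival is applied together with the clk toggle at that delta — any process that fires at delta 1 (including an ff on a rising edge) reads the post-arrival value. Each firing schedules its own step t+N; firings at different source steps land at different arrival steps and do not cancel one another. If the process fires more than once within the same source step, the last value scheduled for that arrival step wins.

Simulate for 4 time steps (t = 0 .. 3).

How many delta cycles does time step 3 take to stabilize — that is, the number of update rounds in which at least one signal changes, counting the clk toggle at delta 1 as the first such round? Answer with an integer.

2

[bits: clk,w0,w1,w5,w4,w3,w2]
t=0: Δ0=0100010 Δ1=1100010 Δ2=1000010 Δ3=1001010 | 3Δ
t=1: Δ0=1001010 Δ1=0001010 | 1Δ
t=2: Δ0=0001010 Δ1=1001010 Δ2=1001110 | 2Δ
t=3: Δ0=1001110 Δ1=0001100 Δ2=0000100 | 2Δ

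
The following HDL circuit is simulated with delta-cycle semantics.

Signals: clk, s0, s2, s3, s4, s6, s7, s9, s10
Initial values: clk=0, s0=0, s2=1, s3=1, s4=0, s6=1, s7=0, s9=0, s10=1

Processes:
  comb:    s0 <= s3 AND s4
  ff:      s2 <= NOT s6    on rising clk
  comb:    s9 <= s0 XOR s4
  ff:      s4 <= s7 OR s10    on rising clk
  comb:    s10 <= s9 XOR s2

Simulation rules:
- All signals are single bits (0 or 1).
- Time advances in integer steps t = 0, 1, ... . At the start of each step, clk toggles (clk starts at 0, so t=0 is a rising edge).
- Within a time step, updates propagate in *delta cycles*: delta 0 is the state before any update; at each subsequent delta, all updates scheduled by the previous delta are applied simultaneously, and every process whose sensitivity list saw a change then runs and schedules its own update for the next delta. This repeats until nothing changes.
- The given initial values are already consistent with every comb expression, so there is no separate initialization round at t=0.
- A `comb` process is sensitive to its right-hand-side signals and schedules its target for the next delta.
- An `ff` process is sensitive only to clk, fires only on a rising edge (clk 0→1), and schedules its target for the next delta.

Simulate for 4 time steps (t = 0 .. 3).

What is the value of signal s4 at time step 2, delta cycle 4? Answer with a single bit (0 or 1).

[bits: s6,s10,s9,s4,s2,s0,clk,s3,s7]
t=0: Δ0=110010010 Δ1=110010110 Δ2=110100110 Δ3=101101110 Δ4=110101110 Δ5=100101110 | 5Δ
t=1: Δ0=100101110 Δ1=100101010 | 1Δ
t=2: Δ0=100101010 Δ1=100101110 Δ2=100001110 Δ3=101000110 Δ4=110000110 Δ5=100000110 | 5Δ
t=3: Δ0=100000110 Δ1=100000010 | 1Δ

0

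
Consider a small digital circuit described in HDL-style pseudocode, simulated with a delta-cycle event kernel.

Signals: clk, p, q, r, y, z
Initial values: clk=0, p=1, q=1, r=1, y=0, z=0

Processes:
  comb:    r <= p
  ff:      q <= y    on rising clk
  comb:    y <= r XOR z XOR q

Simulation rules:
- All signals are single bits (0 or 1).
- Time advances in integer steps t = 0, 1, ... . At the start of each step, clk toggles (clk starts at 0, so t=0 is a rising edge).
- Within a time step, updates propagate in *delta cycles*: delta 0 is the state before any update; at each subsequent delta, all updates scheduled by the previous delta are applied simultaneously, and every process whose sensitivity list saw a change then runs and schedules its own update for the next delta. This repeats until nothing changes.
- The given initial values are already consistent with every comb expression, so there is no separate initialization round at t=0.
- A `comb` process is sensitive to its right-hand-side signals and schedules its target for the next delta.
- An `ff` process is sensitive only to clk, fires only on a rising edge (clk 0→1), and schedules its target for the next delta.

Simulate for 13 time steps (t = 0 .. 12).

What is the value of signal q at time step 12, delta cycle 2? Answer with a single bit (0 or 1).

[bits: q,z,y,r,clk,p]
t=0: Δ0=100101 Δ1=100111 Δ2=000111 Δ3=001111 | 3Δ
t=1: Δ0=001111 Δ1=001101 | 1Δ
t=2: Δ0=001101 Δ1=001111 Δ2=101111 Δ3=100111 | 3Δ
t=3: Δ0=100111 Δ1=100101 | 1Δ
t=4: Δ0=100101 Δ1=100111 Δ2=000111 Δ3=001111 | 3Δ
t=5: Δ0=001111 Δ1=001101 | 1Δ
t=6: Δ0=001101 Δ1=001111 Δ2=101111 Δ3=100111 | 3Δ
t=7: Δ0=100111 Δ1=100101 | 1Δ
t=8: Δ0=100101 Δ1=100111 Δ2=000111 Δ3=001111 | 3Δ
t=9: Δ0=001111 Δ1=001101 | 1Δ
t=10: Δ0=001101 Δ1=001111 Δ2=101111 Δ3=100111 | 3Δ
t=11: Δ0=100111 Δ1=100101 | 1Δ
t=12: Δ0=100101 Δ1=100111 Δ2=000111 Δ3=001111 | 3Δ

0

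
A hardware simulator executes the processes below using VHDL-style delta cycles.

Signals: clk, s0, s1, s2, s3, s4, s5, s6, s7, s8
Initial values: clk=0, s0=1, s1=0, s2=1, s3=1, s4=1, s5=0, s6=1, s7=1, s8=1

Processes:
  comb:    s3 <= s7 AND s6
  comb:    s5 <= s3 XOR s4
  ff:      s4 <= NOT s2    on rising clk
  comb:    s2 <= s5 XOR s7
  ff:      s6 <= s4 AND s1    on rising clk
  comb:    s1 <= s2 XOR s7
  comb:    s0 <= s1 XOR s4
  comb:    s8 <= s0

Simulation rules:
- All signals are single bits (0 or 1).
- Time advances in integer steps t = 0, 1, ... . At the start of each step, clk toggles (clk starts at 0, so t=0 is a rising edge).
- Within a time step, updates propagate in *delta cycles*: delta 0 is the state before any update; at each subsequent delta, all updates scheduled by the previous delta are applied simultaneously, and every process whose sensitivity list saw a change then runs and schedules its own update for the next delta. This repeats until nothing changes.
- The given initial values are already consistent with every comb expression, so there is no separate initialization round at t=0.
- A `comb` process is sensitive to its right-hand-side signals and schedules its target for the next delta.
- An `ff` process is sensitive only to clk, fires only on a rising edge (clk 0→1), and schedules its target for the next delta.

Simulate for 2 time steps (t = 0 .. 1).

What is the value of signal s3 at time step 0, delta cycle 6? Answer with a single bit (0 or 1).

0

[bits: s1,s2,clk,s3,s5,s8,s7,s4,s0,s6]
t=0: Δ0=0101011111 Δ1=0111011111 Δ2=0111011010 Δ3=0110111000 Δ4=0010001000 Δ5=1110001000 Δ6=0110001010 Δ7=0110011000 Δ8=0110001000 | 8Δ
t=1: Δ0=0110001000 Δ1=0100001000 | 1Δ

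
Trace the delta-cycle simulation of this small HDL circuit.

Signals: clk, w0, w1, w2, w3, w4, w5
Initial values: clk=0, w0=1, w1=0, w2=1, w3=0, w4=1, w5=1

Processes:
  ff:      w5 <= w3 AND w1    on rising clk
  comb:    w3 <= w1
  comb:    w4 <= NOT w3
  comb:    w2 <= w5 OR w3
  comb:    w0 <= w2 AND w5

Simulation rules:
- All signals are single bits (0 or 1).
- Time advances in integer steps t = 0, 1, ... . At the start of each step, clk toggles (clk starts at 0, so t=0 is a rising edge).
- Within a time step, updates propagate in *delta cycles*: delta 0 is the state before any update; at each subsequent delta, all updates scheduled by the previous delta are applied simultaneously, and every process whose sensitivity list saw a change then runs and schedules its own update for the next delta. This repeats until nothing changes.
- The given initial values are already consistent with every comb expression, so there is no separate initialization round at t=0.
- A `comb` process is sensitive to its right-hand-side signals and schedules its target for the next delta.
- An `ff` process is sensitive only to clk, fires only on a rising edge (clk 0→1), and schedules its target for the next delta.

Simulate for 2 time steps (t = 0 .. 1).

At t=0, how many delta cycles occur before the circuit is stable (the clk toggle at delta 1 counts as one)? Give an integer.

3

[bits: w4,w2,w0,w1,clk,w5,w3]
t=0: Δ0=1110010 Δ1=1110110 Δ2=1110100 Δ3=1000100 | 3Δ
t=1: Δ0=1000100 Δ1=1000000 | 1Δ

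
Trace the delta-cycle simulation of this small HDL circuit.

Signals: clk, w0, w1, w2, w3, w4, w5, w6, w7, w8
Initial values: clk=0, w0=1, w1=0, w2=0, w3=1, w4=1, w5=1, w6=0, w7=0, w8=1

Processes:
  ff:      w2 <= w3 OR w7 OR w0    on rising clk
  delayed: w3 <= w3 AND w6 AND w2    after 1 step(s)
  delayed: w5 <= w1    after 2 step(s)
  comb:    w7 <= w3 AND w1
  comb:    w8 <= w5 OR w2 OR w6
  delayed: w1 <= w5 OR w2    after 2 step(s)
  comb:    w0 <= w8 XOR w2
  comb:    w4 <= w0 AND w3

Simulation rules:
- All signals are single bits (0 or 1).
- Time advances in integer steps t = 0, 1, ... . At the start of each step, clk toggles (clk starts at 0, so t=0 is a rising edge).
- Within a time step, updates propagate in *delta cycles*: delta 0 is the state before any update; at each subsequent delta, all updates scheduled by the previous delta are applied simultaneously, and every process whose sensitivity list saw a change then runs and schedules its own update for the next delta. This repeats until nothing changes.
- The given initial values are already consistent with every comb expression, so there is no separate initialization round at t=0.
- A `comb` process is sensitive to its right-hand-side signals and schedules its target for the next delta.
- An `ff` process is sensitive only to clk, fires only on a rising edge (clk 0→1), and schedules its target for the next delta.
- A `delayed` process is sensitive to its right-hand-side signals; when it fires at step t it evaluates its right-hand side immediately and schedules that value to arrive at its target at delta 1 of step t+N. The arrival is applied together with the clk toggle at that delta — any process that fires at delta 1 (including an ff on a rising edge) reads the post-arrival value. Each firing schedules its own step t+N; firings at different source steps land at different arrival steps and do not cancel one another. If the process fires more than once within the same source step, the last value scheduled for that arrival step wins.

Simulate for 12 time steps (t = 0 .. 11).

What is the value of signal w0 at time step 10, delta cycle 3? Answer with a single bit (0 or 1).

[bits: w6,w5,w8,w7,w4,w3,w0,w2,clk,w1]
t=0: Δ0=0110111000 Δ1=0110111010 Δ2=0110111110 Δ3=0110110110 Δ4=0110010110 | 4Δ
t=1: Δ0=0110010110 Δ1=0110000100 | 1Δ
t=2: Δ0=0110000100 Δ1=0110000111 Δ2=0110000011 Δ3=0110001011 | 3Δ
t=3: Δ0=0110001011 Δ1=0110001001 | 1Δ
t=4: Δ0=0110001001 Δ1=0110001011 Δ2=0110001111 Δ3=0110000111 | 3Δ
t=5: Δ0=0110000111 Δ1=0110000101 | 1Δ
t=6: Δ0=0110000101 Δ1=0110000111 Δ2=0110000011 Δ3=0110001011 | 3Δ
t=7: Δ0=0110001011 Δ1=0110001001 | 1Δ
t=8: Δ0=0110001001 Δ1=0110001011 Δ2=0110001111 Δ3=0110000111 | 3Δ
t=9: Δ0=0110000111 Δ1=0110000101 | 1Δ
t=10: Δ0=0110000101 Δ1=0110000111 Δ2=0110000011 Δ3=0110001011 | 3Δ
t=11: Δ0=0110001011 Δ1=0110001001 | 1Δ

1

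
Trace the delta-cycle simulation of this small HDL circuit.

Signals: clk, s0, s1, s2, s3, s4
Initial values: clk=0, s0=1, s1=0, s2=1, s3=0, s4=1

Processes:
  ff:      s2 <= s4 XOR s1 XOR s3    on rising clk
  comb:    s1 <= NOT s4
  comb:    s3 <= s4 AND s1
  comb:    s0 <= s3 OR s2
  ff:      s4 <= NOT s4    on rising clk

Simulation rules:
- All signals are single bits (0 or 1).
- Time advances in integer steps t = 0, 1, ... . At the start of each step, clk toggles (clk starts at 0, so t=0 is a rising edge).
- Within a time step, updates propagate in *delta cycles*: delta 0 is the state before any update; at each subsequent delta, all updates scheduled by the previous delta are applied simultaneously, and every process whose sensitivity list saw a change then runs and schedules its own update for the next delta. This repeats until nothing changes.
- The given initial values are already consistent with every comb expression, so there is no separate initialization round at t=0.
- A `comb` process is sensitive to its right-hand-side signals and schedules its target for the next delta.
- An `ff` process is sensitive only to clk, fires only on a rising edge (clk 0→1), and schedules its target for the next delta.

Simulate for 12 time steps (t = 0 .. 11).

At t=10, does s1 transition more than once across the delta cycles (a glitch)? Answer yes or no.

[bits: clk,s2,s0,s3,s4,s1]
t=0: Δ0=011010 Δ1=111010 Δ2=111000 Δ3=111001 | 3Δ
t=1: Δ0=111001 Δ1=011001 | 1Δ
t=2: Δ0=011001 Δ1=111001 Δ2=111011 Δ3=111110 Δ4=111010 | 4Δ
t=3: Δ0=111010 Δ1=011010 | 1Δ
t=4: Δ0=011010 Δ1=111010 Δ2=111000 Δ3=111001 | 3Δ
t=5: Δ0=111001 Δ1=011001 | 1Δ
t=6: Δ0=011001 Δ1=111001 Δ2=111011 Δ3=111110 Δ4=111010 | 4Δ
t=7: Δ0=111010 Δ1=011010 | 1Δ
t=8: Δ0=011010 Δ1=111010 Δ2=111000 Δ3=111001 | 3Δ
t=9: Δ0=111001 Δ1=011001 | 1Δ
t=10: Δ0=011001 Δ1=111001 Δ2=111011 Δ3=111110 Δ4=111010 | 4Δ
t=11: Δ0=111010 Δ1=011010 | 1Δ

no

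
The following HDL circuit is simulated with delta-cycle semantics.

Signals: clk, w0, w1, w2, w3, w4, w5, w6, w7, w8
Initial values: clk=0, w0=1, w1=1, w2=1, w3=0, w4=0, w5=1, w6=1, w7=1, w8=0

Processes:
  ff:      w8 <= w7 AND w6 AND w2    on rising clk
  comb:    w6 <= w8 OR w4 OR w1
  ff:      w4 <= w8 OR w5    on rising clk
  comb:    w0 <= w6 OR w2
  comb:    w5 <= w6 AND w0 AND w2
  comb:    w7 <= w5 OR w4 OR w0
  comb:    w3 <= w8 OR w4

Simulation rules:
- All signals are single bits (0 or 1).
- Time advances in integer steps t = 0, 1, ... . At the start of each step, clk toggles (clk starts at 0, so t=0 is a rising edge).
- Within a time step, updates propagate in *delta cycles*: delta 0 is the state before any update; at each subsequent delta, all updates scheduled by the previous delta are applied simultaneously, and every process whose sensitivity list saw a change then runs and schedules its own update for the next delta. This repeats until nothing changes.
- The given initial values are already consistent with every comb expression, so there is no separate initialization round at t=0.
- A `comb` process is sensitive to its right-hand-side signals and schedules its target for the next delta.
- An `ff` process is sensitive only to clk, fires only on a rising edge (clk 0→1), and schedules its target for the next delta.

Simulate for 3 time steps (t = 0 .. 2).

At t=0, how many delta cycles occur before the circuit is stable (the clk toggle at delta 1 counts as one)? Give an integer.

[bits: w5,w7,clk,w2,w3,w1,w4,w8,w0,w6]
t=0: Δ0=1101010011 Δ1=1111010011 Δ2=1111011111 Δ3=1111111111 | 3Δ
t=1: Δ0=1111111111 Δ1=1101111111 | 1Δ
t=2: Δ0=1101111111 Δ1=1111111111 | 1Δ

3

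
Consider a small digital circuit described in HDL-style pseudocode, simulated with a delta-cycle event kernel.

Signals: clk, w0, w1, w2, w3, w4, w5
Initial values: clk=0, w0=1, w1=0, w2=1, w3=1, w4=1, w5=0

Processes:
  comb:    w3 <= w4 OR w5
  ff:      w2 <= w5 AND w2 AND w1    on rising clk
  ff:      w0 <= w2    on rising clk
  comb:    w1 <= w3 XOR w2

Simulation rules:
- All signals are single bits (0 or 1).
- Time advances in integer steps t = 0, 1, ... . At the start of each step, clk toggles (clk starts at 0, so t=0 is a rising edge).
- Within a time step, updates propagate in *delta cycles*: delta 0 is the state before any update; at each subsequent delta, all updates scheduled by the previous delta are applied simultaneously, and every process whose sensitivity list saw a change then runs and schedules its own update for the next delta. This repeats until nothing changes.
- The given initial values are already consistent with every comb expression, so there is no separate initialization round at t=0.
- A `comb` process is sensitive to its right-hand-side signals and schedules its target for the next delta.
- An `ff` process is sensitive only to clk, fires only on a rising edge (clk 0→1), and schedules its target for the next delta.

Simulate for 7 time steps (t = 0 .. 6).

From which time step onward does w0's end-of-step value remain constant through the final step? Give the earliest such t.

2

t=0 Δ0: w3=1 w1=0 w0=1 w4=1 w5=0 w2=1 clk=0
  Δ1: clk:0→1
  Δ2: w2:1→0
  Δ3: w1:0→1
  (3Δ to stable)
t=1 Δ0: w3=1 w1=1 w0=1 w4=1 w5=0 w2=0 clk=1
  Δ1: clk:1→0
  (1Δ to stable)
t=2 Δ0: w3=1 w1=1 w0=1 w4=1 w5=0 w2=0 clk=0
  Δ1: clk:0→1
  Δ2: w0:1→0
  (2Δ to stable)
t=3 Δ0: w3=1 w1=1 w0=0 w4=1 w5=0 w2=0 clk=1
  Δ1: clk:1→0
  (1Δ to stable)
t=4 Δ0: w3=1 w1=1 w0=0 w4=1 w5=0 w2=0 clk=0
  Δ1: clk:0→1
  (1Δ to stable)
t=5 Δ0: w3=1 w1=1 w0=0 w4=1 w5=0 w2=0 clk=1
  Δ1: clk:1→0
  (1Δ to stable)
t=6 Δ0: w3=1 w1=1 w0=0 w4=1 w5=0 w2=0 clk=0
  Δ1: clk:0→1
  (1Δ to stable)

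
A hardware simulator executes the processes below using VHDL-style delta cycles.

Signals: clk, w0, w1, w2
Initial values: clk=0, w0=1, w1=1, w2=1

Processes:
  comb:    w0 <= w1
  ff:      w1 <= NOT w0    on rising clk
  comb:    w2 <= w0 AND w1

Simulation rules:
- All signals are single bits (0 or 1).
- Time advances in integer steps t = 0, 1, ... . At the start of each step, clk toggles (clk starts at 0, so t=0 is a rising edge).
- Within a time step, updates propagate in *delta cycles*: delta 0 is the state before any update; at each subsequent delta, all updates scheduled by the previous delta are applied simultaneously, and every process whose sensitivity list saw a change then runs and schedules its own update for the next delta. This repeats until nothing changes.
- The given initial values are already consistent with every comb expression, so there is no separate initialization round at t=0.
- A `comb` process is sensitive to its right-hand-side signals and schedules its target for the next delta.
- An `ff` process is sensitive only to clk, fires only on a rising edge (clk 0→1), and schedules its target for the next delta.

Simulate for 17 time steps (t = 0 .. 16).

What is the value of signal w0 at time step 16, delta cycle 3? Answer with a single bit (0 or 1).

0

[bits: clk,w2,w1,w0]
t=0: Δ0=0111 Δ1=1111 Δ2=1101 Δ3=1000 | 3Δ
t=1: Δ0=1000 Δ1=0000 | 1Δ
t=2: Δ0=0000 Δ1=1000 Δ2=1010 Δ3=1011 Δ4=1111 | 4Δ
t=3: Δ0=1111 Δ1=0111 | 1Δ
t=4: Δ0=0111 Δ1=1111 Δ2=1101 Δ3=1000 | 3Δ
t=5: Δ0=1000 Δ1=0000 | 1Δ
t=6: Δ0=0000 Δ1=1000 Δ2=1010 Δ3=1011 Δ4=1111 | 4Δ
t=7: Δ0=1111 Δ1=0111 | 1Δ
t=8: Δ0=0111 Δ1=1111 Δ2=1101 Δ3=1000 | 3Δ
t=9: Δ0=1000 Δ1=0000 | 1Δ
t=10: Δ0=0000 Δ1=1000 Δ2=1010 Δ3=1011 Δ4=1111 | 4Δ
t=11: Δ0=1111 Δ1=0111 | 1Δ
t=12: Δ0=0111 Δ1=1111 Δ2=1101 Δ3=1000 | 3Δ
t=13: Δ0=1000 Δ1=0000 | 1Δ
t=14: Δ0=0000 Δ1=1000 Δ2=1010 Δ3=1011 Δ4=1111 | 4Δ
t=15: Δ0=1111 Δ1=0111 | 1Δ
t=16: Δ0=0111 Δ1=1111 Δ2=1101 Δ3=1000 | 3Δ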